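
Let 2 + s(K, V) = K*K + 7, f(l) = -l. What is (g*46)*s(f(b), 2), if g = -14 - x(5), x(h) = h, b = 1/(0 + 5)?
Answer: -110124/25 ≈ -4405.0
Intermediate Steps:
b = 1/5 ≈ 0.20000
s(K, V) = 5 + K**2 (s(K, V) = -2 + (K*K + 7) = -2 + (K**2 + 7) = -2 + (7 + K**2) = 5 + K**2)
g = -19 (g = -14 - 1*5 = -14 - 5 = -19)
(g*46)*s(f(b), 2) = (-19*46)*(5 + (-1*1/5)**2) = -874*(5 + (-1/5)**2) = -874*(5 + 1/25) = -874*126/25 = -110124/25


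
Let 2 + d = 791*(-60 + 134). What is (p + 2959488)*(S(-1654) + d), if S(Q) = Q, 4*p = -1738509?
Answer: 287218059477/2 ≈ 1.4361e+11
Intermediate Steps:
p = -1738509/4 (p = (¼)*(-1738509) = -1738509/4 ≈ -4.3463e+5)
d = 58532 (d = -2 + 791*(-60 + 134) = -2 + 791*74 = -2 + 58534 = 58532)
(p + 2959488)*(S(-1654) + d) = (-1738509/4 + 2959488)*(-1654 + 58532) = (10099443/4)*56878 = 287218059477/2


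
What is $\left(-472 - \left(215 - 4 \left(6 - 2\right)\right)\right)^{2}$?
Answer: $450241$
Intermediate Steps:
$\left(-472 - \left(215 - 4 \left(6 - 2\right)\right)\right)^{2} = \left(-472 + \left(4 \cdot 4 - 215\right)\right)^{2} = \left(-472 + \left(16 - 215\right)\right)^{2} = \left(-472 - 199\right)^{2} = \left(-671\right)^{2} = 450241$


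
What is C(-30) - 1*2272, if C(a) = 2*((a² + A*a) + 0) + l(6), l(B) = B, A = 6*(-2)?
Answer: 254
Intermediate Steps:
A = -12
C(a) = 6 - 24*a + 2*a² (C(a) = 2*((a² - 12*a) + 0) + 6 = 2*(a² - 12*a) + 6 = (-24*a + 2*a²) + 6 = 6 - 24*a + 2*a²)
C(-30) - 1*2272 = (6 - 24*(-30) + 2*(-30)²) - 1*2272 = (6 + 720 + 2*900) - 2272 = (6 + 720 + 1800) - 2272 = 2526 - 2272 = 254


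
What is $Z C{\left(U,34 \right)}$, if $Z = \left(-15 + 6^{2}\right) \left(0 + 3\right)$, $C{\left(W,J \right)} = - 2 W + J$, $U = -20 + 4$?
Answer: $4158$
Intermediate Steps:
$U = -16$
$C{\left(W,J \right)} = J - 2 W$
$Z = 63$ ($Z = \left(-15 + 36\right) 3 = 21 \cdot 3 = 63$)
$Z C{\left(U,34 \right)} = 63 \left(34 - -32\right) = 63 \left(34 + 32\right) = 63 \cdot 66 = 4158$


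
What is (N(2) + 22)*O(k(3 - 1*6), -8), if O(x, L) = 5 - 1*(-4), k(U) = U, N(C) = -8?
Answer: 126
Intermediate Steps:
O(x, L) = 9 (O(x, L) = 5 + 4 = 9)
(N(2) + 22)*O(k(3 - 1*6), -8) = (-8 + 22)*9 = 14*9 = 126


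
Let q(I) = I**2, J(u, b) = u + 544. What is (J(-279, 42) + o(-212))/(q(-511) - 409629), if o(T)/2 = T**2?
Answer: -90153/148508 ≈ -0.60706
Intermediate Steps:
J(u, b) = 544 + u
o(T) = 2*T**2
(J(-279, 42) + o(-212))/(q(-511) - 409629) = ((544 - 279) + 2*(-212)**2)/((-511)**2 - 409629) = (265 + 2*44944)/(261121 - 409629) = (265 + 89888)/(-148508) = 90153*(-1/148508) = -90153/148508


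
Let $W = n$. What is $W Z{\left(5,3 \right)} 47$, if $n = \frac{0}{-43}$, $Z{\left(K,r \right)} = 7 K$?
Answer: $0$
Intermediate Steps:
$n = 0$ ($n = 0 \left(- \frac{1}{43}\right) = 0$)
$W = 0$
$W Z{\left(5,3 \right)} 47 = 0 \cdot 7 \cdot 5 \cdot 47 = 0 \cdot 35 \cdot 47 = 0 \cdot 47 = 0$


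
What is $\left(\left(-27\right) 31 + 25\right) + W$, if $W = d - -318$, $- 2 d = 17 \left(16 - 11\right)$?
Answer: $- \frac{1073}{2} \approx -536.5$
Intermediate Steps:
$d = - \frac{85}{2}$ ($d = - \frac{17 \left(16 - 11\right)}{2} = - \frac{17 \cdot 5}{2} = \left(- \frac{1}{2}\right) 85 = - \frac{85}{2} \approx -42.5$)
$W = \frac{551}{2}$ ($W = - \frac{85}{2} - -318 = - \frac{85}{2} + 318 = \frac{551}{2} \approx 275.5$)
$\left(\left(-27\right) 31 + 25\right) + W = \left(\left(-27\right) 31 + 25\right) + \frac{551}{2} = \left(-837 + 25\right) + \frac{551}{2} = -812 + \frac{551}{2} = - \frac{1073}{2}$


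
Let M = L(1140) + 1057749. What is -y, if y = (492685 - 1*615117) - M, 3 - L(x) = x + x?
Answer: 1177904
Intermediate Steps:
L(x) = 3 - 2*x (L(x) = 3 - (x + x) = 3 - 2*x)
M = 1055472 (M = (3 - 2*1140) + 1057749 = (3 - 2280) + 1057749 = -2277 + 1057749 = 1055472)
y = -1177904 (y = (492685 - 1*615117) - 1*1055472 = (492685 - 615117) - 1055472 = -122432 - 1055472 = -1177904)
-y = -1*(-1177904) = 1177904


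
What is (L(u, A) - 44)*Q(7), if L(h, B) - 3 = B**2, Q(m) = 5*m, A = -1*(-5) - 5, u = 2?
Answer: -1435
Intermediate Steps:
A = 0 (A = 5 - 5 = 0)
L(h, B) = 3 + B**2
(L(u, A) - 44)*Q(7) = ((3 + 0**2) - 44)*(5*7) = ((3 + 0) - 44)*35 = (3 - 44)*35 = -41*35 = -1435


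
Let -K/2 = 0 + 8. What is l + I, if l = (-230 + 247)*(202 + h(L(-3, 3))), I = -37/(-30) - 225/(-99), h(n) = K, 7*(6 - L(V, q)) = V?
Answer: 1044617/330 ≈ 3165.5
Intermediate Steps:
L(V, q) = 6 - V/7
K = -16 (K = -2*(0 + 8) = -2*8 = -16)
h(n) = -16
I = 1157/330 (I = -37*(-1/30) - 225*(-1/99) = 37/30 + 25/11 = 1157/330 ≈ 3.5061)
l = 3162 (l = (-230 + 247)*(202 - 16) = 17*186 = 3162)
l + I = 3162 + 1157/330 = 1044617/330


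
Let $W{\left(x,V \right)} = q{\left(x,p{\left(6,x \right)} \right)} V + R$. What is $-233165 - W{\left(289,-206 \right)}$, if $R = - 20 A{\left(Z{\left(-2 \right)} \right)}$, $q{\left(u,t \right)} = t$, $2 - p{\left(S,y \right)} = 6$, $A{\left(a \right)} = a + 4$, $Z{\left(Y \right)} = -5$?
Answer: $-234009$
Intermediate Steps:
$A{\left(a \right)} = 4 + a$
$p{\left(S,y \right)} = -4$ ($p{\left(S,y \right)} = 2 - 6 = -4$)
$R = 20$ ($R = - 20 \left(4 - 5\right) = \left(-20\right) \left(-1\right) = 20$)
$W{\left(x,V \right)} = 20 - 4 V$ ($W{\left(x,V \right)} = - 4 V + 20 = 20 - 4 V$)
$-233165 - W{\left(289,-206 \right)} = -233165 - \left(20 - -824\right) = -233165 - \left(20 + 824\right) = -233165 - 844 = -234009$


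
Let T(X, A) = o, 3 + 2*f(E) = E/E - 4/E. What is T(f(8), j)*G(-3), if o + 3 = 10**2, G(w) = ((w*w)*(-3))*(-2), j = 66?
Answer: 5238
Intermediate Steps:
G(w) = 6*w**2 (G(w) = (w**2*(-3))*(-2) = -3*w**2*(-2) = 6*w**2)
o = 97 (o = -3 + 10**2 = -3 + 100 = 97)
f(E) = -1 - 2/E (f(E) = -3/2 + (E/E - 4/E)/2 = -3/2 + (1 - 4/E)/2 = -3/2 + (1/2 - 2/E) = -1 - 2/E)
T(X, A) = 97
T(f(8), j)*G(-3) = 97*(6*(-3)**2) = 97*(6*9) = 97*54 = 5238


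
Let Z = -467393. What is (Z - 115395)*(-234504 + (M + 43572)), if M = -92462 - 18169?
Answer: 175747297644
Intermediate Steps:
M = -110631
(Z - 115395)*(-234504 + (M + 43572)) = (-467393 - 115395)*(-234504 + (-110631 + 43572)) = -582788*(-234504 - 67059) = -582788*(-301563) = 175747297644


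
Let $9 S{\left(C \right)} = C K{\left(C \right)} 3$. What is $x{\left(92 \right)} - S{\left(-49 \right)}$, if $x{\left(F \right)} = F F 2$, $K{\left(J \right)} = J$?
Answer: $\frac{48383}{3} \approx 16128.0$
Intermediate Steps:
$x{\left(F \right)} = 2 F^{2}$ ($x{\left(F \right)} = F^{2} \cdot 2 = 2 F^{2}$)
$S{\left(C \right)} = \frac{C^{2}}{3}$ ($S{\left(C \right)} = \frac{C C 3}{9} = \frac{C^{2} \cdot 3}{9} = \frac{3 C^{2}}{9} = \frac{C^{2}}{3}$)
$x{\left(92 \right)} - S{\left(-49 \right)} = 2 \cdot 92^{2} - \frac{\left(-49\right)^{2}}{3} = 2 \cdot 8464 - \frac{1}{3} \cdot 2401 = 16928 - \frac{2401}{3} = \frac{48383}{3}$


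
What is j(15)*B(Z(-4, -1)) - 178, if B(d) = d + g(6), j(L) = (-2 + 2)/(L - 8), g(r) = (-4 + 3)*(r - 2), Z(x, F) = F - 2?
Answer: -178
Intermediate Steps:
Z(x, F) = -2 + F
g(r) = 2 - r (g(r) = -(-2 + r) = 2 - r)
j(L) = 0 (j(L) = 0/(-8 + L) = 0)
B(d) = -4 + d (B(d) = d + (2 - 1*6) = d + (2 - 6) = d - 4 = -4 + d)
j(15)*B(Z(-4, -1)) - 178 = 0*(-4 + (-2 - 1)) - 178 = 0*(-4 - 3) - 178 = 0*(-7) - 178 = 0 - 178 = -178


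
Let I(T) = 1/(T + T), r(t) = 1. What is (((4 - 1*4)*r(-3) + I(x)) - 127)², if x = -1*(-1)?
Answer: 64009/4 ≈ 16002.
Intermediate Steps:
x = 1
I(T) = 1/(2*T)
(((4 - 1*4)*r(-3) + I(x)) - 127)² = (((4 - 1*4)*1 + (½)/1) - 127)² = (((4 - 4)*1 + (½)*1) - 127)² = ((0*1 + ½) - 127)² = ((0 + ½) - 127)² = (½ - 127)² = (-253/2)² = 64009/4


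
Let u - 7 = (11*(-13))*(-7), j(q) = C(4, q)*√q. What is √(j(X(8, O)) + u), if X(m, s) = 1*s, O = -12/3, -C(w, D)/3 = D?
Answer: 2*√(252 + 6*I) ≈ 31.751 + 0.37794*I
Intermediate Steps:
C(w, D) = -3*D
O = -4 (O = -12*⅓ = -4)
X(m, s) = s
j(q) = -3*q^(3/2) (j(q) = (-3*q)*√q = -3*q^(3/2))
u = 1008 (u = 7 + (11*(-13))*(-7) = 7 - 143*(-7) = 7 + 1001 = 1008)
√(j(X(8, O)) + u) = √(-(-24)*I + 1008) = √(24*I + 1008) = √(1008 + 24*I)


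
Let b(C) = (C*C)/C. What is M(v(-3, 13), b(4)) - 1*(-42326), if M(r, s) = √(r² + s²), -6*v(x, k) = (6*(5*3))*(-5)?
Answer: 42326 + √5641 ≈ 42401.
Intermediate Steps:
v(x, k) = 75 (v(x, k) = -6*(5*3)*(-5)/6 = -6*15*(-5)/6 = -15*(-5) = -⅙*(-450) = 75)
b(C) = C (b(C) = C²/C = C)
M(v(-3, 13), b(4)) - 1*(-42326) = √(75² + 4²) - 1*(-42326) = √(5625 + 16) + 42326 = √5641 + 42326 = 42326 + √5641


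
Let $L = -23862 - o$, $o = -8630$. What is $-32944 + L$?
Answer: $-48176$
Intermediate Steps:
$L = -15232$ ($L = -23862 - -8630 = -23862 + 8630 = -15232$)
$-32944 + L = -32944 - 15232 = -48176$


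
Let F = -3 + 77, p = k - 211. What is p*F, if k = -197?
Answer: -30192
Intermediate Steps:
p = -408 (p = -197 - 211 = -408)
F = 74
p*F = -408*74 = -30192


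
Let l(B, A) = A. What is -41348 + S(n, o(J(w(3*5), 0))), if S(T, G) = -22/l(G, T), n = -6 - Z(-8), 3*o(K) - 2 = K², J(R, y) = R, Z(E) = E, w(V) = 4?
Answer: -41359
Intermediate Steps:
o(K) = ⅔ + K²/3
n = 2 (n = -6 - 1*(-8) = -6 + 8 = 2)
S(T, G) = -22/T
-41348 + S(n, o(J(w(3*5), 0))) = -41348 - 22/2 = -41348 - 22*½ = -41348 - 11 = -41359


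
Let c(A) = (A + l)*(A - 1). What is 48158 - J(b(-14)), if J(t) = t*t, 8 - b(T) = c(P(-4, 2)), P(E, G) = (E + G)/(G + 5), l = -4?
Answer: 115612474/2401 ≈ 48152.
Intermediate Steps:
P(E, G) = (E + G)/(5 + G)
c(A) = (-1 + A)*(-4 + A) (c(A) = (A - 4)*(A - 1) = (-4 + A)*(-1 + A) = (-1 + A)*(-4 + A))
b(T) = 122/49 (b(T) = 8 - (4 + ((-4 + 2)/(5 + 2))² - 5*(-4 + 2)/(5 + 2)) = 8 - (4 + (-2/7)² - 5*(-2)/7) = 8 - (4 + ((⅐)*(-2))² - 5*(-2)/7) = 8 - (4 + (-2/7)² - 5*(-2/7)) = 8 - (4 + 4/49 + 10/7) = 8 - 1*270/49 = 8 - 270/49 = 122/49)
J(t) = t²
48158 - J(b(-14)) = 48158 - (122/49)² = 48158 - 1*14884/2401 = 48158 - 14884/2401 = 115612474/2401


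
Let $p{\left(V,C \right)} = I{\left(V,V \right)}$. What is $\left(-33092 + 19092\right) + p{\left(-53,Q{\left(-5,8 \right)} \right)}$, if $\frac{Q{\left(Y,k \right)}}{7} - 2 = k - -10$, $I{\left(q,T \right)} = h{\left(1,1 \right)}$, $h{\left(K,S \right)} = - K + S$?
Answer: $-14000$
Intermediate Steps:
$h{\left(K,S \right)} = S - K$
$I{\left(q,T \right)} = 0$ ($I{\left(q,T \right)} = 1 - 1 = 0$)
$Q{\left(Y,k \right)} = 84 + 7 k$ ($Q{\left(Y,k \right)} = 14 + 7 \left(k - -10\right) = 14 + 7 \left(k + 10\right) = 14 + 7 \left(10 + k\right) = 14 + \left(70 + 7 k\right) = 84 + 7 k$)
$p{\left(V,C \right)} = 0$
$\left(-33092 + 19092\right) + p{\left(-53,Q{\left(-5,8 \right)} \right)} = \left(-33092 + 19092\right) + 0 = -14000 + 0 = -14000$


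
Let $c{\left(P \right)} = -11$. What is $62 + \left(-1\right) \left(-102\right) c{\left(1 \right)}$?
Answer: $-1060$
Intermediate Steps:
$62 + \left(-1\right) \left(-102\right) c{\left(1 \right)} = 62 + \left(-1\right) \left(-102\right) \left(-11\right) = 62 + 102 \left(-11\right) = 62 - 1122 = -1060$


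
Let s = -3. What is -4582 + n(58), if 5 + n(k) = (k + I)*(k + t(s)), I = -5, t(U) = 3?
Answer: -1354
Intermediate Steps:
n(k) = -5 + (-5 + k)*(3 + k) (n(k) = -5 + (k - 5)*(k + 3) = -5 + (-5 + k)*(3 + k))
-4582 + n(58) = -4582 + (-20 + 58² - 2*58) = -4582 + (-20 + 3364 - 116) = -4582 + 3228 = -1354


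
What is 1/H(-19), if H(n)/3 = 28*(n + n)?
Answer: -1/3192 ≈ -0.00031328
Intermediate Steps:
H(n) = 168*n (H(n) = 3*(28*(n + n)) = 3*(28*(2*n)) = 3*(56*n) = 168*n)
1/H(-19) = 1/(168*(-19)) = 1/(-3192) = -1/3192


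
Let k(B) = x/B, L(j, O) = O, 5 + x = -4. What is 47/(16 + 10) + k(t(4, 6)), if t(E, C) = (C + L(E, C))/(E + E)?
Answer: -109/26 ≈ -4.1923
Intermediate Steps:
x = -9 (x = -5 - 4 = -9)
t(E, C) = C/E (t(E, C) = (C + C)/(E + E) = (2*C)/((2*E)) = (2*C)*(1/(2*E)) = C/E)
k(B) = -9/B
47/(16 + 10) + k(t(4, 6)) = 47/(16 + 10) - 9/(6/4) = 47/26 - 9/(6*(¼)) = (1/26)*47 - 9/3/2 = 47/26 - 9*⅔ = 47/26 - 6 = -109/26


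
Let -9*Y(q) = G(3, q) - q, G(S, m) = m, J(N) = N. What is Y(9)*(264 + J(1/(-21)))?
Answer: 0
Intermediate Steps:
Y(q) = 0 (Y(q) = -(q - q)/9 = -⅑*0 = 0)
Y(9)*(264 + J(1/(-21))) = 0*(264 + 1/(-21)) = 0*(264 - 1/21) = 0*(5543/21) = 0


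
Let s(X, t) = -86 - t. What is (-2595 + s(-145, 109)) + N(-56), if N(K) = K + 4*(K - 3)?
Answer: -3082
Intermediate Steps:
N(K) = -12 + 5*K (N(K) = K + 4*(-3 + K) = K + (-12 + 4*K) = -12 + 5*K)
(-2595 + s(-145, 109)) + N(-56) = (-2595 + (-86 - 1*109)) + (-12 + 5*(-56)) = (-2595 + (-86 - 109)) + (-12 - 280) = (-2595 - 195) - 292 = -2790 - 292 = -3082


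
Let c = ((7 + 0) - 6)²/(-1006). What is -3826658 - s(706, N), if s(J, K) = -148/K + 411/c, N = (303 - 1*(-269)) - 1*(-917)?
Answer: -5082242740/1489 ≈ -3.4132e+6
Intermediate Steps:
N = 1489 (N = (303 + 269) + 917 = 572 + 917 = 1489)
c = -1/1006 (c = (7 - 6)²*(-1/1006) = 1²*(-1/1006) = 1*(-1/1006) = -1/1006 ≈ -0.00099404)
s(J, K) = -413466 - 148/K (s(J, K) = -148/K + 411/(-1/1006) = -148/K + 411*(-1006) = -148/K - 413466 = -413466 - 148/K)
-3826658 - s(706, N) = -3826658 - (-413466 - 148/1489) = -3826658 - 1*(-615651022/1489) = -3826658 + 615651022/1489 = -5082242740/1489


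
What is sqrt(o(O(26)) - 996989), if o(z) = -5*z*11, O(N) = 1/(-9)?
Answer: I*sqrt(8972846)/3 ≈ 998.49*I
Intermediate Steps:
O(N) = -1/9
o(z) = -55*z
sqrt(o(O(26)) - 996989) = sqrt(-55*(-1/9) - 996989) = sqrt(55/9 - 996989) = sqrt(-8972846/9) = I*sqrt(8972846)/3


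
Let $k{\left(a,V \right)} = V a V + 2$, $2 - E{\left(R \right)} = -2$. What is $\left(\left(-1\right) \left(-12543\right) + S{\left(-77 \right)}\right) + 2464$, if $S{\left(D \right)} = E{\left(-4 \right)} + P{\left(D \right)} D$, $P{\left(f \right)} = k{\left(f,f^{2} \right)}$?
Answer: $208422394946$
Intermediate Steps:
$E{\left(R \right)} = 4$ ($E{\left(R \right)} = 2 - -2 = 2 + 2 = 4$)
$k{\left(a,V \right)} = 2 + a V^{2}$ ($k{\left(a,V \right)} = a V^{2} + 2 = 2 + a V^{2}$)
$P{\left(f \right)} = 2 + f^{5}$ ($P{\left(f \right)} = 2 + f \left(f^{2}\right)^{2} = 2 + f f^{4} = 2 + f^{5}$)
$S{\left(D \right)} = 4 + D \left(2 + D^{5}\right)$ ($S{\left(D \right)} = 4 + \left(2 + D^{5}\right) D = 4 + D \left(2 + D^{5}\right)$)
$\left(\left(-1\right) \left(-12543\right) + S{\left(-77 \right)}\right) + 2464 = \left(\left(-1\right) \left(-12543\right) - \left(-4 + 77 \left(2 + \left(-77\right)^{5}\right)\right)\right) + 2464 = \left(12543 - \left(-4 + 77 \left(2 - 2706784157\right)\right)\right) + 2464 = \left(12543 + \left(4 - -208422379935\right)\right) + 2464 = \left(12543 + \left(4 + 208422379935\right)\right) + 2464 = \left(12543 + 208422379939\right) + 2464 = 208422392482 + 2464 = 208422394946$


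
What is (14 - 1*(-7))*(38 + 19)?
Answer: 1197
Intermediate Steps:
(14 - 1*(-7))*(38 + 19) = (14 + 7)*57 = 21*57 = 1197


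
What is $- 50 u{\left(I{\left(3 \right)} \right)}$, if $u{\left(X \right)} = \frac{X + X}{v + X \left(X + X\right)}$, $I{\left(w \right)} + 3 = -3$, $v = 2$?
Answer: $\frac{300}{37} \approx 8.1081$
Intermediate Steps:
$I{\left(w \right)} = -6$ ($I{\left(w \right)} = -3 - 3 = -6$)
$u{\left(X \right)} = \frac{2 X}{2 + 2 X^{2}}$ ($u{\left(X \right)} = \frac{X + X}{2 + X \left(X + X\right)} = \frac{2 X}{2 + X 2 X} = \frac{2 X}{2 + 2 X^{2}}$)
$- 50 u{\left(I{\left(3 \right)} \right)} = - 50 \left(- \frac{6}{1 + \left(-6\right)^{2}}\right) = - 50 \left(- \frac{6}{1 + 36}\right) = - 50 \left(- \frac{6}{37}\right) = - 50 \left(\left(-6\right) \frac{1}{37}\right) = \left(-50\right) \left(- \frac{6}{37}\right) = \frac{300}{37}$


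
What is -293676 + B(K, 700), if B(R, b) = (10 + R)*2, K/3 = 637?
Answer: -289834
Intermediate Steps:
K = 1911 (K = 3*637 = 1911)
B(R, b) = 20 + 2*R
-293676 + B(K, 700) = -293676 + (20 + 2*1911) = -293676 + (20 + 3822) = -293676 + 3842 = -289834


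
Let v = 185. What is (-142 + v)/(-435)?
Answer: -43/435 ≈ -0.098851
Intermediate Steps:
(-142 + v)/(-435) = (-142 + 185)/(-435) = -1/435*43 = -43/435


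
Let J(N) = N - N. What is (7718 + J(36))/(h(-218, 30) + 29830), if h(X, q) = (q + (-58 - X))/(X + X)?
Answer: 1682524/6502845 ≈ 0.25874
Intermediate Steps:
J(N) = 0
h(X, q) = (-58 + q - X)/(2*X) (h(X, q) = (-58 + q - X)/((2*X)) = (-58 + q - X)*(1/(2*X)) = (-58 + q - X)/(2*X))
(7718 + J(36))/(h(-218, 30) + 29830) = (7718 + 0)/((½)*(-58 + 30 - 1*(-218))/(-218) + 29830) = 7718/((½)*(-1/218)*(-58 + 30 + 218) + 29830) = 7718/((½)*(-1/218)*190 + 29830) = 7718/(-95/218 + 29830) = 7718/(6502845/218) = 7718*(218/6502845) = 1682524/6502845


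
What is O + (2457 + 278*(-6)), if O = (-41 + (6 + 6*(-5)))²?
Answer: 5014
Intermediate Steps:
O = 4225 (O = (-41 + (6 - 30))² = (-41 - 24)² = (-65)² = 4225)
O + (2457 + 278*(-6)) = 4225 + (2457 + 278*(-6)) = 4225 + (2457 - 1668) = 4225 + 789 = 5014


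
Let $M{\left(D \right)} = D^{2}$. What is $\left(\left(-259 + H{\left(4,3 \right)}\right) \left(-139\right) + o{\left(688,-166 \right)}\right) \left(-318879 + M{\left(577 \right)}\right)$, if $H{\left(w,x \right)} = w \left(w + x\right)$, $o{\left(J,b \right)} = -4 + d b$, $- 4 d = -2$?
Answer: $449909100$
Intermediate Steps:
$d = \frac{1}{2}$ ($d = \left(- \frac{1}{4}\right) \left(-2\right) = \frac{1}{2} \approx 0.5$)
$o{\left(J,b \right)} = -4 + \frac{b}{2}$
$\left(\left(-259 + H{\left(4,3 \right)}\right) \left(-139\right) + o{\left(688,-166 \right)}\right) \left(-318879 + M{\left(577 \right)}\right) = \left(\left(-259 + 4 \left(4 + 3\right)\right) \left(-139\right) + \left(-4 + \frac{1}{2} \left(-166\right)\right)\right) \left(-318879 + 577^{2}\right) = \left(\left(-259 + 4 \cdot 7\right) \left(-139\right) - 87\right) \left(-318879 + 332929\right) = \left(\left(-259 + 28\right) \left(-139\right) - 87\right) 14050 = \left(\left(-231\right) \left(-139\right) - 87\right) 14050 = \left(32109 - 87\right) 14050 = 32022 \cdot 14050 = 449909100$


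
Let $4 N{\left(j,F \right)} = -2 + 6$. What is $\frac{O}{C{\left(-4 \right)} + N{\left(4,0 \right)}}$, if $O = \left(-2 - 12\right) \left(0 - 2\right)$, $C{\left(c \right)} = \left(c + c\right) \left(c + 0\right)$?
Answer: $\frac{28}{33} \approx 0.84848$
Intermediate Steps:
$C{\left(c \right)} = 2 c^{2}$ ($C{\left(c \right)} = 2 c c = 2 c^{2}$)
$N{\left(j,F \right)} = 1$ ($N{\left(j,F \right)} = \frac{-2 + 6}{4} = \frac{1}{4} \cdot 4 = 1$)
$O = 28$ ($O = \left(-14\right) \left(-2\right) = 28$)
$\frac{O}{C{\left(-4 \right)} + N{\left(4,0 \right)}} = \frac{28}{2 \left(-4\right)^{2} + 1} = \frac{28}{2 \cdot 16 + 1} = \frac{28}{32 + 1} = \frac{28}{33}$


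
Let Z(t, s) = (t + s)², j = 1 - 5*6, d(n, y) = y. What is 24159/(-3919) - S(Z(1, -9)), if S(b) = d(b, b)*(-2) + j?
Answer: 591124/3919 ≈ 150.84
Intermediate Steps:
j = -29 (j = 1 - 30 = -29)
Z(t, s) = (s + t)²
S(b) = -29 - 2*b (S(b) = b*(-2) - 29 = -2*b - 29 = -29 - 2*b)
24159/(-3919) - S(Z(1, -9)) = 24159/(-3919) - (-29 - 2*(-9 + 1)²) = 24159*(-1/3919) - (-29 - 2*(-8)²) = -24159/3919 - (-29 - 2*64) = -24159/3919 - (-29 - 128) = -24159/3919 - 1*(-157) = -24159/3919 + 157 = 591124/3919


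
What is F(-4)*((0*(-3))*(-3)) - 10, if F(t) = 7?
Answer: -10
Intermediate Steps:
F(-4)*((0*(-3))*(-3)) - 10 = 7*((0*(-3))*(-3)) - 10 = 7*(0*(-3)) - 10 = 7*0 - 10 = 0 - 10 = -10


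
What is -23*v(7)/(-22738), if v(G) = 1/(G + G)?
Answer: 23/318332 ≈ 7.2252e-5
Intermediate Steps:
v(G) = 1/(2*G)
-23*v(7)/(-22738) = -23/(2*7)/(-22738) = -23/(2*7)*(-1/22738) = -23*1/14*(-1/22738) = -23/14*(-1/22738) = 23/318332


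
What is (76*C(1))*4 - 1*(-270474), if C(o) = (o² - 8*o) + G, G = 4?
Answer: 269562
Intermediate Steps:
C(o) = 4 + o² - 8*o (C(o) = (o² - 8*o) + 4 = 4 + o² - 8*o)
(76*C(1))*4 - 1*(-270474) = (76*(4 + 1² - 8*1))*4 - 1*(-270474) = (76*(4 + 1 - 8))*4 + 270474 = (76*(-3))*4 + 270474 = -228*4 + 270474 = -912 + 270474 = 269562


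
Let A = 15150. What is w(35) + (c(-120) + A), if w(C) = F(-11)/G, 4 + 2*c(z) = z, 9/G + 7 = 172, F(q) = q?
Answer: 44659/3 ≈ 14886.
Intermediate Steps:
G = 3/55 (G = 9/(-7 + 172) = 9/165 = 9*(1/165) = 3/55 ≈ 0.054545)
c(z) = -2 + z/2
w(C) = -605/3 (w(C) = -11/3/55 = -11*55/3 = -605/3)
w(35) + (c(-120) + A) = -605/3 + ((-2 + (1/2)*(-120)) + 15150) = -605/3 + ((-2 - 60) + 15150) = -605/3 + (-62 + 15150) = -605/3 + 15088 = 44659/3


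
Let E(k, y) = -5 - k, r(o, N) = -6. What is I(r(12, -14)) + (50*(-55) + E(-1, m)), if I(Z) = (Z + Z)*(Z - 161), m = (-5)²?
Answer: -750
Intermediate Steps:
m = 25
I(Z) = 2*Z*(-161 + Z) (I(Z) = (2*Z)*(-161 + Z) = 2*Z*(-161 + Z))
I(r(12, -14)) + (50*(-55) + E(-1, m)) = 2*(-6)*(-161 - 6) + (50*(-55) + (-5 - 1*(-1))) = 2*(-6)*(-167) + (-2750 + (-5 + 1)) = 2004 + (-2750 - 4) = 2004 - 2754 = -750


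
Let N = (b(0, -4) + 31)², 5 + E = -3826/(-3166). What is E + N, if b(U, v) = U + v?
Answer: 1148005/1583 ≈ 725.21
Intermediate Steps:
E = -6002/1583 (E = -5 - 3826/(-3166) = -5 - 3826*(-1/3166) = -5 + 1913/1583 = -6002/1583 ≈ -3.7915)
N = 729 (N = ((0 - 4) + 31)² = (-4 + 31)² = 27² = 729)
E + N = -6002/1583 + 729 = 1148005/1583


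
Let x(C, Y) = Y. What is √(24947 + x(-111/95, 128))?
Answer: 5*√1003 ≈ 158.35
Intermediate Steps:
√(24947 + x(-111/95, 128)) = √(24947 + 128) = √25075 = 5*√1003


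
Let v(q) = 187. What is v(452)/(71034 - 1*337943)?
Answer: -187/266909 ≈ -0.00070061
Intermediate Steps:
v(452)/(71034 - 1*337943) = 187/(71034 - 1*337943) = 187/(71034 - 337943) = 187/(-266909) = 187*(-1/266909) = -187/266909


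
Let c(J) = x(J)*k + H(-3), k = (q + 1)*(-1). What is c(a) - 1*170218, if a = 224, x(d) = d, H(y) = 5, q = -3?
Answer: -169765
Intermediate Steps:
k = 2 (k = (-3 + 1)*(-1) = -2*(-1) = 2)
c(J) = 5 + 2*J (c(J) = J*2 + 5 = 2*J + 5 = 5 + 2*J)
c(a) - 1*170218 = (5 + 2*224) - 1*170218 = (5 + 448) - 170218 = 453 - 170218 = -169765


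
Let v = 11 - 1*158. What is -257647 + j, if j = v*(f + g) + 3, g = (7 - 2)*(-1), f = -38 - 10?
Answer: -249853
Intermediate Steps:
f = -48
v = -147 (v = 11 - 158 = -147)
g = -5 (g = 5*(-1) = -5)
j = 7794 (j = -147*(-48 - 5) + 3 = -147*(-53) + 3 = 7791 + 3 = 7794)
-257647 + j = -257647 + 7794 = -249853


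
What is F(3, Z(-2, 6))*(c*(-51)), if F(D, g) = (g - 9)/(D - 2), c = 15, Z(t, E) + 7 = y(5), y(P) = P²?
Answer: -6885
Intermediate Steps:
Z(t, E) = 18 (Z(t, E) = -7 + 5² = -7 + 25 = 18)
F(D, g) = (-9 + g)/(-2 + D)
F(3, Z(-2, 6))*(c*(-51)) = ((-9 + 18)/(-2 + 3))*(15*(-51)) = (9/1)*(-765) = (1*9)*(-765) = 9*(-765) = -6885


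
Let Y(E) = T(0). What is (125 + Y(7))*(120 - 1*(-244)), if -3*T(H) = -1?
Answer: 136864/3 ≈ 45621.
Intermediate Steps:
T(H) = ⅓ (T(H) = -⅓*(-1) = ⅓)
Y(E) = ⅓
(125 + Y(7))*(120 - 1*(-244)) = (125 + ⅓)*(120 - 1*(-244)) = 376*(120 + 244)/3 = (376/3)*364 = 136864/3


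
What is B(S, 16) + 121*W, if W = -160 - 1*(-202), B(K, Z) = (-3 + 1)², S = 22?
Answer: 5086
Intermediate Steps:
B(K, Z) = 4 (B(K, Z) = (-2)² = 4)
W = 42 (W = -160 + 202 = 42)
B(S, 16) + 121*W = 4 + 121*42 = 4 + 5082 = 5086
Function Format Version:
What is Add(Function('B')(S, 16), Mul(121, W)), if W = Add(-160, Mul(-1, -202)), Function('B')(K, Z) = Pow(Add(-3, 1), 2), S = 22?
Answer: 5086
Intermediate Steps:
Function('B')(K, Z) = 4 (Function('B')(K, Z) = Pow(-2, 2) = 4)
W = 42 (W = Add(-160, 202) = 42)
Add(Function('B')(S, 16), Mul(121, W)) = Add(4, Mul(121, 42)) = Add(4, 5082) = 5086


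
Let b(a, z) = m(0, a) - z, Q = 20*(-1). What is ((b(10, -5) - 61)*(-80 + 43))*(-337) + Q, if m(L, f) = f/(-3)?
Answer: -2219542/3 ≈ -7.3985e+5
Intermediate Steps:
Q = -20
m(L, f) = -f/3 (m(L, f) = f*(-1/3) = -f/3)
b(a, z) = -z - a/3 (b(a, z) = -a/3 - z = -z - a/3)
((b(10, -5) - 61)*(-80 + 43))*(-337) + Q = (((-1*(-5) - 1/3*10) - 61)*(-80 + 43))*(-337) - 20 = (((5 - 10/3) - 61)*(-37))*(-337) - 20 = ((5/3 - 61)*(-37))*(-337) - 20 = -178/3*(-37)*(-337) - 20 = (6586/3)*(-337) - 20 = -2219482/3 - 20 = -2219542/3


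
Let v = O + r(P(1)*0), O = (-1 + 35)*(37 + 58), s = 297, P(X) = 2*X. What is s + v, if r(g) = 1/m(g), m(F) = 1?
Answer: 3528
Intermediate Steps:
r(g) = 1 (r(g) = 1/1 = 1)
O = 3230 (O = 34*95 = 3230)
v = 3231 (v = 3230 + 1 = 3231)
s + v = 297 + 3231 = 3528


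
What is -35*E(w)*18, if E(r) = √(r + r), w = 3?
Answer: -630*√6 ≈ -1543.2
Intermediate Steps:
E(r) = √2*√r (E(r) = √(2*r) = √2*√r)
-35*E(w)*18 = -35*√2*√3*18 = -35*√6*18 = -630*√6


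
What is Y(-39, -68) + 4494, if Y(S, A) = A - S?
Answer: 4465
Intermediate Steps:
Y(-39, -68) + 4494 = (-68 - 1*(-39)) + 4494 = (-68 + 39) + 4494 = -29 + 4494 = 4465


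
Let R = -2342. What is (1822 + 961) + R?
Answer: 441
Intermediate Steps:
(1822 + 961) + R = (1822 + 961) - 2342 = 2783 - 2342 = 441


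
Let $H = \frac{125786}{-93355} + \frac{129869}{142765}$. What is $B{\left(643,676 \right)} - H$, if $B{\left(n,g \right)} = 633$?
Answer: $\frac{1688469627954}{2665565315} \approx 633.44$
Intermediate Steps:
$H = - \frac{1166783559}{2665565315}$ ($H = 125786 \left(- \frac{1}{93355}\right) + 129869 \cdot \frac{1}{142765} = - \frac{125786}{93355} + \frac{129869}{142765} = - \frac{1166783559}{2665565315} \approx -0.43772$)
$B{\left(643,676 \right)} - H = 633 - - \frac{1166783559}{2665565315} = 633 + \frac{1166783559}{2665565315} = \frac{1688469627954}{2665565315}$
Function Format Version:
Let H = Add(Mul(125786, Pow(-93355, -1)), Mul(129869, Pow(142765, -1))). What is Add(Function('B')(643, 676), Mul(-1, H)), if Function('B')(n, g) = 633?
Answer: Rational(1688469627954, 2665565315) ≈ 633.44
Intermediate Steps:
H = Rational(-1166783559, 2665565315) (H = Add(Mul(125786, Rational(-1, 93355)), Mul(129869, Rational(1, 142765))) = Add(Rational(-125786, 93355), Rational(129869, 142765)) = Rational(-1166783559, 2665565315) ≈ -0.43772)
Add(Function('B')(643, 676), Mul(-1, H)) = Add(633, Mul(-1, Rational(-1166783559, 2665565315))) = Add(633, Rational(1166783559, 2665565315)) = Rational(1688469627954, 2665565315)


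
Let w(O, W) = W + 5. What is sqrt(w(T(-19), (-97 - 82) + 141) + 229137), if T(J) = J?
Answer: 12*sqrt(1591) ≈ 478.65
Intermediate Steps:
w(O, W) = 5 + W
sqrt(w(T(-19), (-97 - 82) + 141) + 229137) = sqrt((5 + ((-97 - 82) + 141)) + 229137) = sqrt((5 + (-179 + 141)) + 229137) = sqrt((5 - 38) + 229137) = sqrt(-33 + 229137) = sqrt(229104) = 12*sqrt(1591)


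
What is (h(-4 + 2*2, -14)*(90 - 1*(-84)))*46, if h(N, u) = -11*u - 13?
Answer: 1128564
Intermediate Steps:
h(N, u) = -13 - 11*u
(h(-4 + 2*2, -14)*(90 - 1*(-84)))*46 = ((-13 - 11*(-14))*(90 - 1*(-84)))*46 = ((-13 + 154)*(90 + 84))*46 = (141*174)*46 = 24534*46 = 1128564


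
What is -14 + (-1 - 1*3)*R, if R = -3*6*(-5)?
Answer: -374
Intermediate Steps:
R = 90 (R = -18*(-5) = 90)
-14 + (-1 - 1*3)*R = -14 + (-1 - 1*3)*90 = -14 + (-1 - 3)*90 = -14 - 4*90 = -14 - 360 = -374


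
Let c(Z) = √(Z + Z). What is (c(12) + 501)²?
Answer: 251025 + 2004*√6 ≈ 2.5593e+5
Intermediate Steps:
c(Z) = √2*√Z (c(Z) = √(2*Z) = √2*√Z)
(c(12) + 501)² = (√2*√12 + 501)² = (√2*(2*√3) + 501)² = (2*√6 + 501)² = (501 + 2*√6)²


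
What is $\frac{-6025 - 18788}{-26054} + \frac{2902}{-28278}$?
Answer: $\frac{313026653}{368377506} \approx 0.84974$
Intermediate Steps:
$\frac{-6025 - 18788}{-26054} + \frac{2902}{-28278} = \left(-6025 - 18788\right) \left(- \frac{1}{26054}\right) + 2902 \left(- \frac{1}{28278}\right) = \left(-24813\right) \left(- \frac{1}{26054}\right) - \frac{1451}{14139} = \frac{24813}{26054} - \frac{1451}{14139} = \frac{313026653}{368377506}$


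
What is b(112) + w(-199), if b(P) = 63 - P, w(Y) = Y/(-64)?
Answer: -2937/64 ≈ -45.891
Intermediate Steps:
w(Y) = -Y/64 (w(Y) = Y*(-1/64) = -Y/64)
b(112) + w(-199) = (63 - 1*112) - 1/64*(-199) = (63 - 112) + 199/64 = -49 + 199/64 = -2937/64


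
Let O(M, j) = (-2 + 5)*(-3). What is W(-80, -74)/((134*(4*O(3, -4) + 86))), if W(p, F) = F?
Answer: -37/3350 ≈ -0.011045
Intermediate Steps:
O(M, j) = -9 (O(M, j) = 3*(-3) = -9)
W(-80, -74)/((134*(4*O(3, -4) + 86))) = -74*1/(134*(4*(-9) + 86)) = -74*1/(134*(-36 + 86)) = -74/(134*50) = -74/6700 = -74*1/6700 = -37/3350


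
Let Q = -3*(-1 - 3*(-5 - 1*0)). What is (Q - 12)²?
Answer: 2916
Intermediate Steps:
Q = -42 (Q = -3*(-1 - 3*(-5 + 0)) = -3*(-1 - 3*(-5)) = -3*(-1 + 15) = -3*14 = -42)
(Q - 12)² = (-42 - 12)² = (-54)² = 2916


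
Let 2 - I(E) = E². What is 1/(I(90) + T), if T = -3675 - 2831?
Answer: -1/14604 ≈ -6.8474e-5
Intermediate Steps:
T = -6506
I(E) = 2 - E²
1/(I(90) + T) = 1/((2 - 1*90²) - 6506) = 1/((2 - 1*8100) - 6506) = 1/((2 - 8100) - 6506) = 1/(-8098 - 6506) = 1/(-14604) = -1/14604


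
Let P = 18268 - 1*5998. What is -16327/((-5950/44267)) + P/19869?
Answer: 4786779763007/39406850 ≈ 1.2147e+5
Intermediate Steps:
P = 12270 (P = 18268 - 5998 = 12270)
-16327/((-5950/44267)) + P/19869 = -16327/((-5950/44267)) + 12270/19869 = -16327/((-5950*1/44267)) + 12270*(1/19869) = -16327/(-5950/44267) + 4090/6623 = -16327*(-44267/5950) + 4090/6623 = 722747309/5950 + 4090/6623 = 4786779763007/39406850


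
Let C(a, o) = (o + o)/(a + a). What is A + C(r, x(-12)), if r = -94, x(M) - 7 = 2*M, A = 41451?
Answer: 3896411/94 ≈ 41451.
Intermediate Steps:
x(M) = 7 + 2*M
C(a, o) = o/a (C(a, o) = (2*o)/((2*a)) = (2*o)*(1/(2*a)) = o/a)
A + C(r, x(-12)) = 41451 + (7 + 2*(-12))/(-94) = 41451 + (7 - 24)*(-1/94) = 41451 - 17*(-1/94) = 41451 + 17/94 = 3896411/94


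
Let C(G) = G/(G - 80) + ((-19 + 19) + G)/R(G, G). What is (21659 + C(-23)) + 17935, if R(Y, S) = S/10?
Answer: 4079235/103 ≈ 39604.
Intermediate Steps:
R(Y, S) = S/10 (R(Y, S) = S*(1/10) = S/10)
C(G) = 10 + G/(-80 + G) (C(G) = G/(G - 80) + ((-19 + 19) + G)/((G/10)) = G/(-80 + G) + (0 + G)*(10/G) = G/(-80 + G) + G*(10/G) = G/(-80 + G) + 10 = 10 + G/(-80 + G))
(21659 + C(-23)) + 17935 = (21659 + (-800 + 11*(-23))/(-80 - 23)) + 17935 = (21659 + (-800 - 253)/(-103)) + 17935 = (21659 - 1/103*(-1053)) + 17935 = (21659 + 1053/103) + 17935 = 2231930/103 + 17935 = 4079235/103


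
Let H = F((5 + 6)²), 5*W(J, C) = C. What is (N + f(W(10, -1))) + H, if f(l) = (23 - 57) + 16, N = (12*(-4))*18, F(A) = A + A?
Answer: -640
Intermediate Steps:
F(A) = 2*A
W(J, C) = C/5
H = 242 (H = 2*(5 + 6)² = 2*11² = 2*121 = 242)
N = -864 (N = -48*18 = -864)
f(l) = -18 (f(l) = -34 + 16 = -18)
(N + f(W(10, -1))) + H = (-864 - 18) + 242 = -882 + 242 = -640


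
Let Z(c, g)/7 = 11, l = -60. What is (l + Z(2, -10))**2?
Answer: 289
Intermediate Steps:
Z(c, g) = 77 (Z(c, g) = 7*11 = 77)
(l + Z(2, -10))**2 = (-60 + 77)**2 = 17**2 = 289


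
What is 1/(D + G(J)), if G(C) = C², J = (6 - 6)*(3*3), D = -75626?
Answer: -1/75626 ≈ -1.3223e-5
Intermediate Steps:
J = 0 (J = 0*9 = 0)
1/(D + G(J)) = 1/(-75626 + 0²) = 1/(-75626 + 0) = 1/(-75626) = -1/75626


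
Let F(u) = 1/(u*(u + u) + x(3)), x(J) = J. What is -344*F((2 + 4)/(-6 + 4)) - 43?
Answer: -1247/21 ≈ -59.381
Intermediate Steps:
F(u) = 1/(3 + 2*u²) (F(u) = 1/(u*(u + u) + 3) = 1/(u*(2*u) + 3) = 1/(2*u² + 3) = 1/(3 + 2*u²))
-344*F((2 + 4)/(-6 + 4)) - 43 = -344/(3 + 2*((2 + 4)/(-6 + 4))²) - 43 = -344/(3 + 2*(6/(-2))²) - 43 = -344/(3 + 2*(6*(-½))²) - 43 = -344/(3 + 2*(-3)²) - 43 = -344/(3 + 2*9) - 43 = -344/(3 + 18) - 43 = -344/21 - 43 = -1247/21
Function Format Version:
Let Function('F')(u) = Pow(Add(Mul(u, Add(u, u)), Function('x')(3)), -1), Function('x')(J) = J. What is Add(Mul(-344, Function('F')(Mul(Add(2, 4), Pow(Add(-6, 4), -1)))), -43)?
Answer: Rational(-1247, 21) ≈ -59.381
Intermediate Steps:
Function('F')(u) = Pow(Add(3, Mul(2, Pow(u, 2))), -1) (Function('F')(u) = Pow(Add(Mul(u, Add(u, u)), 3), -1) = Pow(Add(Mul(u, Mul(2, u)), 3), -1) = Pow(Add(Mul(2, Pow(u, 2)), 3), -1) = Pow(Add(3, Mul(2, Pow(u, 2))), -1))
Add(Mul(-344, Function('F')(Mul(Add(2, 4), Pow(Add(-6, 4), -1)))), -43) = Add(Mul(-344, Pow(Add(3, Mul(2, Pow(Mul(Add(2, 4), Pow(Add(-6, 4), -1)), 2))), -1)), -43) = Add(Mul(-344, Pow(Add(3, Mul(2, Pow(Mul(6, Pow(-2, -1)), 2))), -1)), -43) = Add(Mul(-344, Pow(Add(3, Mul(2, Pow(Mul(6, Rational(-1, 2)), 2))), -1)), -43) = Add(Mul(-344, Pow(Add(3, Mul(2, Pow(-3, 2))), -1)), -43) = Add(Mul(-344, Pow(Add(3, Mul(2, 9)), -1)), -43) = Add(Mul(-344, Pow(Add(3, 18), -1)), -43) = Add(Mul(-344, Pow(21, -1)), -43) = Add(Mul(-344, Rational(1, 21)), -43) = Add(Rational(-344, 21), -43) = Rational(-1247, 21)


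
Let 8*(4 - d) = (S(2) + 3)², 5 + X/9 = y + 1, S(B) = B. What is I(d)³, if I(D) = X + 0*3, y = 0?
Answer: -46656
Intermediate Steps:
X = -36 (X = -45 + 9*(0 + 1) = -45 + 9*1 = -45 + 9 = -36)
d = 7/8 (d = 4 - (2 + 3)²/8 = 4 - ⅛*5² = 4 - ⅛*25 = 4 - 25/8 = 7/8 ≈ 0.87500)
I(D) = -36 (I(D) = -36 + 0*3 = -36 + 0 = -36)
I(d)³ = (-36)³ = -46656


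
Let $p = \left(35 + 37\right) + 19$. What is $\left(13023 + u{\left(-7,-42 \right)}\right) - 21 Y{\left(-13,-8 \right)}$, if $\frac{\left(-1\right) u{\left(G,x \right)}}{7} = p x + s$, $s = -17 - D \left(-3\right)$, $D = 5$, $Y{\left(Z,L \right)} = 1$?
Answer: $39770$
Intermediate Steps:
$p = 91$ ($p = 72 + 19 = 91$)
$s = -2$ ($s = -17 - 5 \left(-3\right) = -17 - -15 = -17 + 15 = -2$)
$u{\left(G,x \right)} = 14 - 637 x$ ($u{\left(G,x \right)} = - 7 \left(91 x - 2\right) = - 7 \left(-2 + 91 x\right) = 14 - 637 x$)
$\left(13023 + u{\left(-7,-42 \right)}\right) - 21 Y{\left(-13,-8 \right)} = \left(13023 + \left(14 - -26754\right)\right) - 21 = \left(13023 + \left(14 + 26754\right)\right) - 21 = \left(13023 + 26768\right) - 21 = 39791 - 21 = 39770$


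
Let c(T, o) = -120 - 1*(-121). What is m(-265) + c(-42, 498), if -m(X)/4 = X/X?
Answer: -3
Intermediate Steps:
c(T, o) = 1 (c(T, o) = -120 + 121 = 1)
m(X) = -4 (m(X) = -4*X/X = -4*1 = -4)
m(-265) + c(-42, 498) = -4 + 1 = -3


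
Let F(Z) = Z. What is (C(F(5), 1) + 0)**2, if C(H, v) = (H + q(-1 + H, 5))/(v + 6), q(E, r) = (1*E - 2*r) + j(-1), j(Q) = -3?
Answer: 16/49 ≈ 0.32653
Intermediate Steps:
q(E, r) = -3 + E - 2*r (q(E, r) = (1*E - 2*r) - 3 = (E - 2*r) - 3 = -3 + E - 2*r)
C(H, v) = (-14 + 2*H)/(6 + v) (C(H, v) = (H + (-3 + (-1 + H) - 2*5))/(v + 6) = (H + (-3 + (-1 + H) - 10))/(6 + v) = (H + (-14 + H))/(6 + v) = (-14 + 2*H)/(6 + v))
(C(F(5), 1) + 0)**2 = (2*(-7 + 5)/(6 + 1) + 0)**2 = (2*(-2)/7 + 0)**2 = (2*(1/7)*(-2) + 0)**2 = (-4/7 + 0)**2 = (-4/7)**2 = 16/49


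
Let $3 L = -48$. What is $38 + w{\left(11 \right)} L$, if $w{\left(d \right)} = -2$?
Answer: $70$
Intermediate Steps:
$L = -16$ ($L = \frac{1}{3} \left(-48\right) = -16$)
$38 + w{\left(11 \right)} L = 38 - -32 = 38 + 32 = 70$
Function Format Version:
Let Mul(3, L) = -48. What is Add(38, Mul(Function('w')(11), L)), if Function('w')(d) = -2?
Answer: 70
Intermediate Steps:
L = -16 (L = Mul(Rational(1, 3), -48) = -16)
Add(38, Mul(Function('w')(11), L)) = Add(38, Mul(-2, -16)) = Add(38, 32) = 70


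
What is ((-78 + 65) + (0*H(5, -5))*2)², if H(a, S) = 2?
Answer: 169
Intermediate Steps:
((-78 + 65) + (0*H(5, -5))*2)² = ((-78 + 65) + (0*2)*2)² = (-13 + 0*2)² = (-13 + 0)² = (-13)² = 169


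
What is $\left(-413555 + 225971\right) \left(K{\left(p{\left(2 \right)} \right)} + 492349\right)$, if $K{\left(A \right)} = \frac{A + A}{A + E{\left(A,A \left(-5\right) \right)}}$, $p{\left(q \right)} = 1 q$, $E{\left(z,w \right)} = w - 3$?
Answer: $- \frac{1015923992640}{11} \approx -9.2357 \cdot 10^{10}$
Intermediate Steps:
$E{\left(z,w \right)} = -3 + w$
$p{\left(q \right)} = q$
$K{\left(A \right)} = \frac{2 A}{-3 - 4 A}$ ($K{\left(A \right)} = \frac{A + A}{A + \left(-3 + A \left(-5\right)\right)} = \frac{2 A}{A - \left(3 + 5 A\right)} = \frac{2 A}{-3 - 4 A}$)
$\left(-413555 + 225971\right) \left(K{\left(p{\left(2 \right)} \right)} + 492349\right) = \left(-413555 + 225971\right) \left(\left(-2\right) 2 \frac{1}{3 + 4 \cdot 2} + 492349\right) = - 187584 \left(\left(-2\right) 2 \frac{1}{3 + 8} + 492349\right) = - 187584 \left(\left(-2\right) 2 \cdot \frac{1}{11} + 492349\right) = - 187584 \left(- \frac{4}{11} + 492349\right) = \left(-187584\right) \frac{5415835}{11} = - \frac{1015923992640}{11}$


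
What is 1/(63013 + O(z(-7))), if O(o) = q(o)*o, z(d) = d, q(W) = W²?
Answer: 1/62670 ≈ 1.5957e-5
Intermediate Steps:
O(o) = o³ (O(o) = o²*o = o³)
1/(63013 + O(z(-7))) = 1/(63013 + (-7)³) = 1/(63013 - 343) = 1/62670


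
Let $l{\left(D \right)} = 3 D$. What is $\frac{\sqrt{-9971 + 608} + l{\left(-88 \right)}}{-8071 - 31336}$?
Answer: $\frac{264}{39407} - \frac{i \sqrt{9363}}{39407} \approx 0.0066993 - 0.0024555 i$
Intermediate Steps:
$\frac{\sqrt{-9971 + 608} + l{\left(-88 \right)}}{-8071 - 31336} = \frac{\sqrt{-9971 + 608} + 3 \left(-88\right)}{-8071 - 31336} = \frac{\sqrt{-9363} - 264}{-39407} = \left(i \sqrt{9363} - 264\right) \left(- \frac{1}{39407}\right) = \left(-264 + i \sqrt{9363}\right) \left(- \frac{1}{39407}\right) = \frac{264}{39407} - \frac{i \sqrt{9363}}{39407}$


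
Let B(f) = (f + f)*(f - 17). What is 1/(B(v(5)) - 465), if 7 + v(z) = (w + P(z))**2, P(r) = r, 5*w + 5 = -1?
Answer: -625/379533 ≈ -0.0016468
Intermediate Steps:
w = -6/5 (w = -1 + (1/5)*(-1) = -1 - 1/5 = -6/5 ≈ -1.2000)
v(z) = -7 + (-6/5 + z)**2
B(f) = 2*f*(-17 + f) (B(f) = (2*f)*(-17 + f) = 2*f*(-17 + f))
1/(B(v(5)) - 465) = 1/(2*(-7 + (-6 + 5*5)**2/25)*(-17 + (-7 + (-6 + 5*5)**2/25)) - 465) = 1/(2*(-7 + (-6 + 25)**2/25)*(-17 + (-7 + (-6 + 25)**2/25)) - 465) = 1/(2*(-7 + (1/25)*19**2)*(-17 + (-7 + (1/25)*19**2)) - 465) = 1/(2*(-7 + (1/25)*361)*(-17 + (-7 + (1/25)*361)) - 465) = 1/(2*(-7 + 361/25)*(-17 + (-7 + 361/25)) - 465) = 1/(2*(186/25)*(-17 + 186/25) - 465) = 1/(2*(186/25)*(-239/25) - 465) = 1/(-88908/625 - 465) = 1/(-379533/625) = -625/379533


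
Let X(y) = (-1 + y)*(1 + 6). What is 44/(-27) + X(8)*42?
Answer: 55522/27 ≈ 2056.4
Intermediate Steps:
X(y) = -7 + 7*y (X(y) = (-1 + y)*7 = -7 + 7*y)
44/(-27) + X(8)*42 = 44/(-27) + (-7 + 7*8)*42 = 44*(-1/27) + (-7 + 56)*42 = -44/27 + 49*42 = -44/27 + 2058 = 55522/27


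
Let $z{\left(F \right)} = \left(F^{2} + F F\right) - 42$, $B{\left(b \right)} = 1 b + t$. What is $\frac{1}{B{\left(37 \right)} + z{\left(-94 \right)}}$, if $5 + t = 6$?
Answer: $\frac{1}{17668} \approx 5.6599 \cdot 10^{-5}$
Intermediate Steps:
$t = 1$ ($t = -5 + 6 = 1$)
$B{\left(b \right)} = 1 + b$ ($B{\left(b \right)} = 1 b + 1 = b + 1 = 1 + b$)
$z{\left(F \right)} = -42 + 2 F^{2}$ ($z{\left(F \right)} = \left(F^{2} + F^{2}\right) - 42 = 2 F^{2} - 42 = -42 + 2 F^{2}$)
$\frac{1}{B{\left(37 \right)} + z{\left(-94 \right)}} = \frac{1}{\left(1 + 37\right) - \left(42 - 2 \left(-94\right)^{2}\right)} = \frac{1}{38 + \left(-42 + 2 \cdot 8836\right)} = \frac{1}{38 + \left(-42 + 17672\right)} = \frac{1}{38 + 17630} = \frac{1}{17668}$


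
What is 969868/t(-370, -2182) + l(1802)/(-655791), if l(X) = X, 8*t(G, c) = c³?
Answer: -2976101726530/851607943892661 ≈ -0.0034947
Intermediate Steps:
t(G, c) = c³/8
969868/t(-370, -2182) + l(1802)/(-655791) = 969868/(((⅛)*(-2182)³)) + 1802/(-655791) = 969868/(((⅛)*(-10388772568))) + 1802*(-1/655791) = 969868/(-1298596571) - 1802/655791 = 969868*(-1/1298596571) - 1802/655791 = -969868/1298596571 - 1802/655791 = -2976101726530/851607943892661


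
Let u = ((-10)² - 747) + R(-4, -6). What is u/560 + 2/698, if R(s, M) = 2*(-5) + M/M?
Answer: -14274/12215 ≈ -1.1686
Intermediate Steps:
R(s, M) = -9 (R(s, M) = -10 + 1 = -9)
u = -656 (u = ((-10)² - 747) - 9 = (100 - 747) - 9 = -647 - 9 = -656)
u/560 + 2/698 = -656/560 + 2/698 = -656*1/560 + 2*(1/698) = -41/35 + 1/349 = -14274/12215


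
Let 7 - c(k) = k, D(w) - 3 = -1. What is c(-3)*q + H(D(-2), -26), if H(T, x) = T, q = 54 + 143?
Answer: 1972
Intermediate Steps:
D(w) = 2 (D(w) = 3 - 1 = 2)
c(k) = 7 - k
q = 197
c(-3)*q + H(D(-2), -26) = (7 - 1*(-3))*197 + 2 = (7 + 3)*197 + 2 = 10*197 + 2 = 1970 + 2 = 1972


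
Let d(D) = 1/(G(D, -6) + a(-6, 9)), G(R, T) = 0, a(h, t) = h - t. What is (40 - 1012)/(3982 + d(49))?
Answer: -14580/59729 ≈ -0.24410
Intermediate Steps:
d(D) = -1/15 (d(D) = 1/(0 + (-6 - 1*9)) = 1/(0 + (-6 - 9)) = 1/(0 - 15) = 1/(-15) = -1/15)
(40 - 1012)/(3982 + d(49)) = (40 - 1012)/(3982 - 1/15) = -972/59729/15 = -972*15/59729 = -14580/59729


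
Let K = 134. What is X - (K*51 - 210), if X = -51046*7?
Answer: -363946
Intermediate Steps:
X = -357322
X - (K*51 - 210) = -357322 - (134*51 - 210) = -357322 - (6834 - 210) = -357322 - 1*6624 = -357322 - 6624 = -363946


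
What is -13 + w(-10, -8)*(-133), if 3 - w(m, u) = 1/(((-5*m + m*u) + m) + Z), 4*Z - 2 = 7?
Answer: -200936/489 ≈ -410.91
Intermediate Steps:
Z = 9/4 (Z = ½ + (¼)*7 = ½ + 7/4 = 9/4 ≈ 2.2500)
w(m, u) = 3 - 1/(9/4 - 4*m + m*u) (w(m, u) = 3 - 1/(((-5*m + m*u) + m) + 9/4) = 3 - 1/((-4*m + m*u) + 9/4) = 3 - 1/(9/4 - 4*m + m*u))
-13 + w(-10, -8)*(-133) = -13 + ((23 - 48*(-10) + 12*(-10)*(-8))/(9 - 16*(-10) + 4*(-10)*(-8)))*(-133) = -13 + ((23 + 480 + 960)/(9 + 160 + 320))*(-133) = -13 + (1463/489)*(-133) = -13 - 194579/489 = -200936/489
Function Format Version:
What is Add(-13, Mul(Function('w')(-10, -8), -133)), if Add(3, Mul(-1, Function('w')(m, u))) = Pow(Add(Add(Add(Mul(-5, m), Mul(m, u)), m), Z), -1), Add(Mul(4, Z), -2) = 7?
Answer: Rational(-200936, 489) ≈ -410.91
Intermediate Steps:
Z = Rational(9, 4) (Z = Add(Rational(1, 2), Mul(Rational(1, 4), 7)) = Add(Rational(1, 2), Rational(7, 4)) = Rational(9, 4) ≈ 2.2500)
Function('w')(m, u) = Add(3, Mul(-1, Pow(Add(Rational(9, 4), Mul(-4, m), Mul(m, u)), -1))) (Function('w')(m, u) = Add(3, Mul(-1, Pow(Add(Add(Add(Mul(-5, m), Mul(m, u)), m), Rational(9, 4)), -1))) = Add(3, Mul(-1, Pow(Add(Add(Mul(-4, m), Mul(m, u)), Rational(9, 4)), -1))) = Add(3, Mul(-1, Pow(Add(Rational(9, 4), Mul(-4, m), Mul(m, u)), -1))))
Add(-13, Mul(Function('w')(-10, -8), -133)) = Add(-13, Mul(Mul(Pow(Add(9, Mul(-16, -10), Mul(4, -10, -8)), -1), Add(23, Mul(-48, -10), Mul(12, -10, -8))), -133)) = Add(-13, Mul(Mul(Pow(Add(9, 160, 320), -1), Add(23, 480, 960)), -133)) = Add(-13, Mul(Mul(Pow(489, -1), 1463), -133)) = Add(-13, Mul(Mul(Rational(1, 489), 1463), -133)) = Add(-13, Mul(Rational(1463, 489), -133)) = Add(-13, Rational(-194579, 489)) = Rational(-200936, 489)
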